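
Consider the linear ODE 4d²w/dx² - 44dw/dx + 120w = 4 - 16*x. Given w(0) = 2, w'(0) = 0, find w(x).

Divide through by 4: w'' - 11w' + 30w = 1 - 4*x.
Characteristic equation r² - 11r + 30 = 0 factors as (r - 6)(r - 5) = 0, so r = 6, 5.
Hence w_h = C1*exp(6*x) + C2*exp(5*x).
For the particular solution try w_p = A0 + A1*x. Substituting and matching coefficients of each power of x gives A0 = -7/450, A1 = -2/15, so w_p = -7/450 - 2*x/15.
General solution: w = -7/450 - 2*x/15 + C1*exp(6*x) + C2*exp(5*x).
Apply the initial conditions: w(0) = -7/450 + C1 + C2 = 2 and w'(0) = -2/15 + 5*C2 + 6*C1 = 0. Solving gives C1 = -179/18, C2 = 299/25.

w = -7/450 - 179*exp(6*x)/18 - 2*x/15 + 299*exp(5*x)/25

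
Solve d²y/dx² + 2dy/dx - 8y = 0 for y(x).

Characteristic equation r² + 2r - 8 = 0 factors as (r + 4)(r - 2) = 0, so r = -4, 2.
Hence y_h = C1*exp(-4*x) + C2*exp(2*x).

y = C1*exp(-4*x) + C2*exp(2*x)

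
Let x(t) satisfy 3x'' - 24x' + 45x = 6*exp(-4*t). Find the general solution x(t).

x = 2*exp(-4*t)/63 + C1*exp(5*t) + C2*exp(3*t)

Divide through by 3: x'' - 8x' + 15x = 2*exp(-4*t).
Characteristic equation r² - 8r + 15 = 0 factors as (r - 5)(r - 3) = 0, so r = 5, 3.
Hence x_h = C1*exp(5*t) + C2*exp(3*t).
Try x_p = A*exp(-4*t). Substituting into the equation and dividing by exp(-4*t) gives A = 2/63, so x_p = 2*exp(-4*t)/63.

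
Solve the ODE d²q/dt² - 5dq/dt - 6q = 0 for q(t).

Characteristic equation r² - 5r - 6 = 0 factors as (r + 1)(r - 6) = 0, so r = -1, 6.
Hence q_h = C1*exp(-t) + C2*exp(6*t).

q = C1*exp(-t) + C2*exp(6*t)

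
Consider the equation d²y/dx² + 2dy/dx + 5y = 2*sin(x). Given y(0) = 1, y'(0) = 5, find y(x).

y = -cos(x)/5 + 2*sin(x)/5 + 6*cos(2*x)*exp(-x)/5 + 29*exp(-x)*sin(2*x)/10

Characteristic equation r² + 2r + 5 = 0 has discriminant (2)² - 4·(5) = -16 < 0, so r = -1 ± 2i.
Hence y_h = C1*cos(2*x)*exp(-x) + C2*exp(-x)*sin(2*x).
Try y_p = A*cos(x) + B*sin(x). Substituting and equating the coefficients of cos(x) and sin(x) gives A = -1/5, B = 2/5, so y_p = -cos(x)/5 + 2*sin(x)/5.
General solution: y = -cos(x)/5 + 2*sin(x)/5 + C1*cos(2*x)*exp(-x) + C2*exp(-x)*sin(2*x).
Apply the initial conditions: y(0) = -1/5 + C1 = 1 and y'(0) = 2/5 - C1 + 2*C2 = 5. Solving gives C1 = 6/5, C2 = 29/10.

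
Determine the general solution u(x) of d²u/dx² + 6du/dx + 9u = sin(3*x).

Characteristic equation r² + 6r + 9 = 0 has discriminant (6)² - 4·(9) = 0, so r = -3 is a repeated root.
Hence u_h = (C1 + C2*x)*exp(-3*x).
Try u_p = A*cos(3*x) + B*sin(3*x). Substituting and equating the coefficients of cos(3x) and sin(3x) gives A = -1/18, B = 0, so u_p = -cos(3*x)/18.

u = -cos(3*x)/18 + C1*exp(-3*x) + C2*x*exp(-3*x)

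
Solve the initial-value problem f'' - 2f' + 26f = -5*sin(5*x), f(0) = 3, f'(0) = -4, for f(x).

Characteristic equation r² - 2r + 26 = 0 has discriminant (-2)² - 4·(26) = -100 < 0, so r = 1 ± 5i.
Hence f_h = C1*cos(5*x)*exp(x) + C2*exp(x)*sin(5*x).
Try f_p = A*cos(5*x) + B*sin(5*x). Substituting and equating the coefficients of cos(5x) and sin(5x) gives A = -50/101, B = -5/101, so f_p = -50*cos(5*x)/101 - 5*sin(5*x)/101.
General solution: f = -50*cos(5*x)/101 - 5*sin(5*x)/101 + C1*cos(5*x)*exp(x) + C2*exp(x)*sin(5*x).
Apply the initial conditions: f(0) = -50/101 + C1 = 3 and f'(0) = -25/101 + C1 + 5*C2 = -4. Solving gives C1 = 353/101, C2 = -732/505.

f = -50*cos(5*x)/101 - 5*sin(5*x)/101 - 732*exp(x)*sin(5*x)/505 + 353*cos(5*x)*exp(x)/101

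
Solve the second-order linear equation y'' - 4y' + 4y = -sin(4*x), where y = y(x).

Characteristic equation r² - 4r + 4 = 0 has discriminant (-4)² - 4·(4) = 0, so r = 2 is a repeated root.
Hence y_h = (C1 + C2*x)*exp(2*x).
Try y_p = A*cos(4*x) + B*sin(4*x). Substituting and equating the coefficients of cos(4x) and sin(4x) gives A = -1/25, B = 3/100, so y_p = -cos(4*x)/25 + 3*sin(4*x)/100.

y = -cos(4*x)/25 + 3*sin(4*x)/100 + C1*exp(2*x) + C2*x*exp(2*x)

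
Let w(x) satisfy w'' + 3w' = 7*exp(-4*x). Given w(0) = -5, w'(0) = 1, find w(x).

w = -49/12 - 8*exp(-3*x)/3 + 7*exp(-4*x)/4

Characteristic equation r² + 3r = 0 factors as (r + 3)r = 0, so r = -3, 0.
Hence w_h = C1*exp(-3*x) + C2.
Try w_p = A*exp(-4*x). Substituting into the equation and dividing by exp(-4*x) gives A = 7/4, so w_p = 7*exp(-4*x)/4.
General solution: w = C2 + 7*exp(-4*x)/4 + C1*exp(-3*x).
Apply the initial conditions: w(0) = 7/4 + C1 + C2 = -5 and w'(0) = -7 - 3*C1 = 1. Solving gives C1 = -8/3, C2 = -49/12.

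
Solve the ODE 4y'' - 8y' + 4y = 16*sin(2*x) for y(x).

y = -12*sin(2*x)/25 + 16*cos(2*x)/25 + C1*exp(x) + C2*x*exp(x)

Divide through by 4: y'' - 2y' + y = 4*sin(2*x).
Characteristic equation r² - 2r + 1 = 0 has discriminant (-2)² - 4·(1) = 0, so r = 1 is a repeated root.
Hence y_h = (C1 + C2*x)*exp(x).
Try y_p = A*cos(2*x) + B*sin(2*x). Substituting and equating the coefficients of cos(2x) and sin(2x) gives A = 16/25, B = -12/25, so y_p = -12*sin(2*x)/25 + 16*cos(2*x)/25.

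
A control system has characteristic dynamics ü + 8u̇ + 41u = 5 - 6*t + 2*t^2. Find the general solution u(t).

u = 10465/68921 - 278*t/1681 + 2*t**2/41 + C1*cos(5*t)*exp(-4*t) + C2*exp(-4*t)*sin(5*t)

Characteristic equation r² + 8r + 41 = 0 has discriminant (8)² - 4·(41) = -100 < 0, so r = -4 ± 5i.
Hence u_h = C1*cos(5*t)*exp(-4*t) + C2*exp(-4*t)*sin(5*t).
For the particular solution try u_p = A0 + A1*t + A2*t^2. Substituting and matching coefficients of each power of t gives A0 = 10465/68921, A1 = -278/1681, A2 = 2/41, so u_p = 10465/68921 - 278*t/1681 + 2*t^2/41.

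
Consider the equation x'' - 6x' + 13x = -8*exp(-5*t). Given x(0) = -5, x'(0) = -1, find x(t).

Characteristic equation r² - 6r + 13 = 0 has discriminant (-6)² - 4·(13) = -16 < 0, so r = 3 ± 2i.
Hence x_h = C1*cos(2*t)*exp(3*t) + C2*exp(3*t)*sin(2*t).
Try x_p = A*exp(-5*t). Substituting into the equation and dividing by exp(-5*t) gives A = -2/17, so x_p = -2*exp(-5*t)/17.
General solution: x = -2*exp(-5*t)/17 + C1*cos(2*t)*exp(3*t) + C2*exp(3*t)*sin(2*t).
Apply the initial conditions: x(0) = -2/17 + C1 = -5 and x'(0) = 10/17 + 2*C2 + 3*C1 = -1. Solving gives C1 = -83/17, C2 = 111/17.

x = -2*exp(-5*t)/17 - 83*cos(2*t)*exp(3*t)/17 + 111*exp(3*t)*sin(2*t)/17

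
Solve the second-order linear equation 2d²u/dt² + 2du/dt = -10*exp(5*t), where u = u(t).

Divide through by 2: u'' + u' = -5*exp(5*t).
Characteristic equation r² + r = 0 factors as (r + 1)r = 0, so r = -1, 0.
Hence u_h = C1*exp(-t) + C2.
Try u_p = A*exp(5*t). Substituting into the equation and dividing by exp(5*t) gives A = -1/6, so u_p = -exp(5*t)/6.

u = C2 - exp(5*t)/6 + C1*exp(-t)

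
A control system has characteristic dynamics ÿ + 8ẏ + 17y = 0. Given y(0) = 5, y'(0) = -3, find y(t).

y = 5*cos(t)*exp(-4*t) + 17*exp(-4*t)*sin(t)

Characteristic equation r² + 8r + 17 = 0 has discriminant (8)² - 4·(17) = -4 < 0, so r = -4 ± i.
Hence y_h = C1*cos(t)*exp(-4*t) + C2*exp(-4*t)*sin(t).
Apply the initial conditions: y(0) = C1 = 5 and y'(0) = C2 - 4*C1 = -3. Solving gives C1 = 5, C2 = 17.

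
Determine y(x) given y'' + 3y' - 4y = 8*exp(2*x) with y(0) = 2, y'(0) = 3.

y = exp(-4*x)/15 + 3*exp(x)/5 + 4*exp(2*x)/3

Characteristic equation r² + 3r - 4 = 0 factors as (r - 1)(r + 4) = 0, so r = 1, -4.
Hence y_h = C1*exp(x) + C2*exp(-4*x).
Try y_p = A*exp(2*x). Substituting into the equation and dividing by exp(2*x) gives A = 4/3, so y_p = 4*exp(2*x)/3.
General solution: y = 4*exp(2*x)/3 + C1*exp(x) + C2*exp(-4*x).
Apply the initial conditions: y(0) = 4/3 + C1 + C2 = 2 and y'(0) = 8/3 + C1 - 4*C2 = 3. Solving gives C1 = 3/5, C2 = 1/15.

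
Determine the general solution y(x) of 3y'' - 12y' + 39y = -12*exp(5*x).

y = -2*exp(5*x)/9 + C1*cos(3*x)*exp(2*x) + C2*exp(2*x)*sin(3*x)

Divide through by 3: y'' - 4y' + 13y = -4*exp(5*x).
Characteristic equation r² - 4r + 13 = 0 has discriminant (-4)² - 4·(13) = -36 < 0, so r = 2 ± 3i.
Hence y_h = C1*cos(3*x)*exp(2*x) + C2*exp(2*x)*sin(3*x).
Try y_p = A*exp(5*x). Substituting into the equation and dividing by exp(5*x) gives A = -2/9, so y_p = -2*exp(5*x)/9.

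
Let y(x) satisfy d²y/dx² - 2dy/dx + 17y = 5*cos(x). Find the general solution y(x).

Characteristic equation r² - 2r + 17 = 0 has discriminant (-2)² - 4·(17) = -64 < 0, so r = 1 ± 4i.
Hence y_h = C1*cos(4*x)*exp(x) + C2*exp(x)*sin(4*x).
Try y_p = A*cos(x) + B*sin(x). Substituting and equating the coefficients of cos(x) and sin(x) gives A = 4/13, B = -1/26, so y_p = -sin(x)/26 + 4*cos(x)/13.

y = -sin(x)/26 + 4*cos(x)/13 + C1*cos(4*x)*exp(x) + C2*exp(x)*sin(4*x)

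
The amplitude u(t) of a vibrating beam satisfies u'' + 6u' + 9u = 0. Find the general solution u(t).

u = C1*exp(-3*t) + C2*t*exp(-3*t)

Characteristic equation r² + 6r + 9 = 0 has discriminant (6)² - 4·(9) = 0, so r = -3 is a repeated root.
Hence u_h = (C1 + C2*t)*exp(-3*t).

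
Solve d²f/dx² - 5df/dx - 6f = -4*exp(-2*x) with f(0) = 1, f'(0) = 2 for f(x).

f = -exp(-2*x)/2 + 5*exp(6*x)/14 + 8*exp(-x)/7

Characteristic equation r² - 5r - 6 = 0 factors as (r + 1)(r - 6) = 0, so r = -1, 6.
Hence f_h = C1*exp(-x) + C2*exp(6*x).
Try f_p = A*exp(-2*x). Substituting into the equation and dividing by exp(-2*x) gives A = -1/2, so f_p = -exp(-2*x)/2.
General solution: f = -exp(-2*x)/2 + C1*exp(-x) + C2*exp(6*x).
Apply the initial conditions: f(0) = -1/2 + C1 + C2 = 1 and f'(0) = 1 - C1 + 6*C2 = 2. Solving gives C1 = 8/7, C2 = 5/14.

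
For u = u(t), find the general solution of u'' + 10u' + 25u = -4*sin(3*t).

u = -16*sin(3*t)/289 + 30*cos(3*t)/289 + C1*exp(-5*t) + C2*t*exp(-5*t)

Characteristic equation r² + 10r + 25 = 0 has discriminant (10)² - 4·(25) = 0, so r = -5 is a repeated root.
Hence u_h = (C1 + C2*t)*exp(-5*t).
Try u_p = A*cos(3*t) + B*sin(3*t). Substituting and equating the coefficients of cos(3t) and sin(3t) gives A = 30/289, B = -16/289, so u_p = -16*sin(3*t)/289 + 30*cos(3*t)/289.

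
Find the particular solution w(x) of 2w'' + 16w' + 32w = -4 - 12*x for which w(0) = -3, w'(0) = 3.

w = 1/16 - 49*exp(-4*x)/16 - 3*x/8 - 71*x*exp(-4*x)/8

Divide through by 2: w'' + 8w' + 16w = -2 - 6*x.
Characteristic equation r² + 8r + 16 = 0 has discriminant (8)² - 4·(16) = 0, so r = -4 is a repeated root.
Hence w_h = (C1 + C2*x)*exp(-4*x).
For the particular solution try w_p = A0 + A1*x. Substituting and matching coefficients of each power of x gives A0 = 1/16, A1 = -3/8, so w_p = 1/16 - 3*x/8.
General solution: w = 1/16 - 3*x/8 + C1*exp(-4*x) + C2*x*exp(-4*x).
Apply the initial conditions: w(0) = 1/16 + C1 = -3 and w'(0) = -3/8 + C2 - 4*C1 = 3. Solving gives C1 = -49/16, C2 = -71/8.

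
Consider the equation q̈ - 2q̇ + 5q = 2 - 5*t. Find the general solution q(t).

Characteristic equation r² - 2r + 5 = 0 has discriminant (-2)² - 4·(5) = -16 < 0, so r = 1 ± 2i.
Hence q_h = C1*cos(2*t)*exp(t) + C2*exp(t)*sin(2*t).
For the particular solution try q_p = A0 + A1*t. Substituting and matching coefficients of each power of t gives A0 = 0, A1 = -1, so q_p = -t.

q = -t + C1*cos(2*t)*exp(t) + C2*exp(t)*sin(2*t)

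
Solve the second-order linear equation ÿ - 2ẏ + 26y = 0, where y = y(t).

Characteristic equation r² - 2r + 26 = 0 has discriminant (-2)² - 4·(26) = -100 < 0, so r = 1 ± 5i.
Hence y_h = C1*cos(5*t)*exp(t) + C2*exp(t)*sin(5*t).

y = C1*cos(5*t)*exp(t) + C2*exp(t)*sin(5*t)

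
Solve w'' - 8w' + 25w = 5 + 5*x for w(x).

Characteristic equation r² - 8r + 25 = 0 has discriminant (-8)² - 4·(25) = -36 < 0, so r = 4 ± 3i.
Hence w_h = C1*cos(3*x)*exp(4*x) + C2*exp(4*x)*sin(3*x).
For the particular solution try w_p = A0 + A1*x. Substituting and matching coefficients of each power of x gives A0 = 33/125, A1 = 1/5, so w_p = 33/125 + x/5.

w = 33/125 + x/5 + C1*cos(3*x)*exp(4*x) + C2*exp(4*x)*sin(3*x)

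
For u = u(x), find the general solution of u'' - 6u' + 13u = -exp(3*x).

u = -exp(3*x)/4 + C1*cos(2*x)*exp(3*x) + C2*exp(3*x)*sin(2*x)

Characteristic equation r² - 6r + 13 = 0 has discriminant (-6)² - 4·(13) = -16 < 0, so r = 3 ± 2i.
Hence u_h = C1*cos(2*x)*exp(3*x) + C2*exp(3*x)*sin(2*x).
Try u_p = A*exp(3*x). Substituting into the equation and dividing by exp(3*x) gives A = -1/4, so u_p = -exp(3*x)/4.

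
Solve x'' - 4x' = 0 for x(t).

Characteristic equation r² - 4r = 0 factors as (r - 4)r = 0, so r = 4, 0.
Hence x_h = C1*exp(4*t) + C2.

x = C2 + C1*exp(4*t)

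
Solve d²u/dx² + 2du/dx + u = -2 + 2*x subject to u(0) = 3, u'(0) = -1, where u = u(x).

Characteristic equation r² + 2r + 1 = 0 has discriminant (2)² - 4·(1) = 0, so r = -1 is a repeated root.
Hence u_h = (C1 + C2*x)*exp(-x).
For the particular solution try u_p = A0 + A1*x. Substituting and matching coefficients of each power of x gives A0 = -6, A1 = 2, so u_p = -6 + 2*x.
General solution: u = -6 + 2*x + C1*exp(-x) + C2*x*exp(-x).
Apply the initial conditions: u(0) = -6 + C1 = 3 and u'(0) = 2 + C2 - C1 = -1. Solving gives C1 = 9, C2 = 6.

u = -6 + 2*x + 9*exp(-x) + 6*x*exp(-x)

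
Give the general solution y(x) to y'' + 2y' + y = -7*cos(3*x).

y = -21*sin(3*x)/50 + 14*cos(3*x)/25 + C1*exp(-x) + C2*x*exp(-x)

Characteristic equation r² + 2r + 1 = 0 has discriminant (2)² - 4·(1) = 0, so r = -1 is a repeated root.
Hence y_h = (C1 + C2*x)*exp(-x).
Try y_p = A*cos(3*x) + B*sin(3*x). Substituting and equating the coefficients of cos(3x) and sin(3x) gives A = 14/25, B = -21/50, so y_p = -21*sin(3*x)/50 + 14*cos(3*x)/25.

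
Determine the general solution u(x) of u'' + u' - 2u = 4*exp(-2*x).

Characteristic equation r² + r - 2 = 0 factors as (r - 1)(r + 2) = 0, so r = 1, -2.
Hence u_h = C1*exp(x) + C2*exp(-2*x).
Since exp(-2*x) solves the homogeneous equation (r = -2 is a root of multiplicity 1), multiply the trial by x. Try u_p = A*x*exp(-2*x). Substituting into the equation and dividing by exp(-2*x) gives A = -4/3, so u_p = -4*x*exp(-2*x)/3.

u = C1*exp(x) + C2*exp(-2*x) - 4*x*exp(-2*x)/3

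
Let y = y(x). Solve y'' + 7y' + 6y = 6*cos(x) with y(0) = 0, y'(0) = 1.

Characteristic equation r² + 7r + 6 = 0 factors as (r + 6)(r + 1) = 0, so r = -6, -1.
Hence y_h = C1*exp(-6*x) + C2*exp(-x).
Try y_p = A*cos(x) + B*sin(x). Substituting and equating the coefficients of cos(x) and sin(x) gives A = 15/37, B = 21/37, so y_p = 15*cos(x)/37 + 21*sin(x)/37.
General solution: y = 15*cos(x)/37 + 21*sin(x)/37 + C1*exp(-6*x) + C2*exp(-x).
Apply the initial conditions: y(0) = 15/37 + C1 + C2 = 0 and y'(0) = 21/37 - C2 - 6*C1 = 1. Solving gives C1 = -1/185, C2 = -2/5.

y = -2*exp(-x)/5 - exp(-6*x)/185 + 15*cos(x)/37 + 21*sin(x)/37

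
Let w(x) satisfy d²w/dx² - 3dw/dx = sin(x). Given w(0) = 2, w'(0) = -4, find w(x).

w = 3 - 13*exp(3*x)/10 - sin(x)/10 + 3*cos(x)/10

Characteristic equation r² - 3r = 0 factors as (r - 3)r = 0, so r = 3, 0.
Hence w_h = C1*exp(3*x) + C2.
Try w_p = A*cos(x) + B*sin(x). Substituting and equating the coefficients of cos(x) and sin(x) gives A = 3/10, B = -1/10, so w_p = -sin(x)/10 + 3*cos(x)/10.
General solution: w = C2 - sin(x)/10 + 3*cos(x)/10 + C1*exp(3*x).
Apply the initial conditions: w(0) = 3/10 + C1 + C2 = 2 and w'(0) = -1/10 + 3*C1 = -4. Solving gives C1 = -13/10, C2 = 3.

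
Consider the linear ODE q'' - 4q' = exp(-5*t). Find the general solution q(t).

Characteristic equation r² - 4r = 0 factors as (r - 4)r = 0, so r = 4, 0.
Hence q_h = C1*exp(4*t) + C2.
Try q_p = A*exp(-5*t). Substituting into the equation and dividing by exp(-5*t) gives A = 1/45, so q_p = exp(-5*t)/45.

q = C2 + exp(-5*t)/45 + C1*exp(4*t)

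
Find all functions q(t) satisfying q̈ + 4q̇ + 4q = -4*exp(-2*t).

Characteristic equation r² + 4r + 4 = 0 has discriminant (4)² - 4·(4) = 0, so r = -2 is a repeated root.
Hence q_h = (C1 + C2*t)*exp(-2*t).
Since exp(-2*t) solves the homogeneous equation (r = -2 is a root of multiplicity 2), multiply the trial by t^2. Try q_p = A*t^2*exp(-2*t). Substituting into the equation and dividing by exp(-2*t) gives A = -2, so q_p = -2*t^2*exp(-2*t).

q = C1*exp(-2*t) - 2*t**2*exp(-2*t) + C2*t*exp(-2*t)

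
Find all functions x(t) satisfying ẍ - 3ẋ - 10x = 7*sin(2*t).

Characteristic equation r² - 3r - 10 = 0 factors as (r + 2)(r - 5) = 0, so r = -2, 5.
Hence x_h = C1*exp(-2*t) + C2*exp(5*t).
Try x_p = A*cos(2*t) + B*sin(2*t). Substituting and equating the coefficients of cos(2t) and sin(2t) gives A = 21/116, B = -49/116, so x_p = -49*sin(2*t)/116 + 21*cos(2*t)/116.

x = -49*sin(2*t)/116 + 21*cos(2*t)/116 + C1*exp(-2*t) + C2*exp(5*t)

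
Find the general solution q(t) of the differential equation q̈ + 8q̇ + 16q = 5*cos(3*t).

q = 7*cos(3*t)/125 + 24*sin(3*t)/125 + C1*exp(-4*t) + C2*t*exp(-4*t)

Characteristic equation r² + 8r + 16 = 0 has discriminant (8)² - 4·(16) = 0, so r = -4 is a repeated root.
Hence q_h = (C1 + C2*t)*exp(-4*t).
Try q_p = A*cos(3*t) + B*sin(3*t). Substituting and equating the coefficients of cos(3t) and sin(3t) gives A = 7/125, B = 24/125, so q_p = 7*cos(3*t)/125 + 24*sin(3*t)/125.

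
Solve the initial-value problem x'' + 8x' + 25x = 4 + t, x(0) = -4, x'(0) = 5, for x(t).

x = 92/625 + t/25 - 7268*exp(-4*t)*sin(3*t)/1875 - 2592*cos(3*t)*exp(-4*t)/625

Characteristic equation r² + 8r + 25 = 0 has discriminant (8)² - 4·(25) = -36 < 0, so r = -4 ± 3i.
Hence x_h = C1*cos(3*t)*exp(-4*t) + C2*exp(-4*t)*sin(3*t).
For the particular solution try x_p = A0 + A1*t. Substituting and matching coefficients of each power of t gives A0 = 92/625, A1 = 1/25, so x_p = 92/625 + t/25.
General solution: x = 92/625 + t/25 + C1*cos(3*t)*exp(-4*t) + C2*exp(-4*t)*sin(3*t).
Apply the initial conditions: x(0) = 92/625 + C1 = -4 and x'(0) = 1/25 - 4*C1 + 3*C2 = 5. Solving gives C1 = -2592/625, C2 = -7268/1875.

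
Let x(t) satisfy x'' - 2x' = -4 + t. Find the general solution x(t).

x = C2 - t**2/4 + 7*t/4 + C1*exp(2*t)

Characteristic equation r² - 2r = 0 factors as (r - 2)r = 0, so r = 2, 0.
Hence x_h = C1*exp(2*t) + C2.
Since 0 is a characteristic root (multiplicity 1), multiply the polynomial trial by t: try x_p = t*(A0 + A1*t). Substituting and matching coefficients of each power of t gives A0 = 7/4, A1 = -1/4, so x_p = -t^2/4 + 7*t/4.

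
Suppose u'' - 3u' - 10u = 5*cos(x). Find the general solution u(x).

u = -11*cos(x)/26 - 3*sin(x)/26 + C1*exp(-2*x) + C2*exp(5*x)

Characteristic equation r² - 3r - 10 = 0 factors as (r + 2)(r - 5) = 0, so r = -2, 5.
Hence u_h = C1*exp(-2*x) + C2*exp(5*x).
Try u_p = A*cos(x) + B*sin(x). Substituting and equating the coefficients of cos(x) and sin(x) gives A = -11/26, B = -3/26, so u_p = -11*cos(x)/26 - 3*sin(x)/26.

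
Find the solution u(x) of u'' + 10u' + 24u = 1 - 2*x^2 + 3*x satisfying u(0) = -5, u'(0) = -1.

u = -7/216 - 31*exp(-4*x)/2 - x**2/12 + 7*x/36 + 2275*exp(-6*x)/216

Characteristic equation r² + 10r + 24 = 0 factors as (r + 4)(r + 6) = 0, so r = -4, -6.
Hence u_h = C1*exp(-4*x) + C2*exp(-6*x).
For the particular solution try u_p = A0 + A1*x + A2*x^2. Substituting and matching coefficients of each power of x gives A0 = -7/216, A1 = 7/36, A2 = -1/12, so u_p = -7/216 - x^2/12 + 7*x/36.
General solution: u = -7/216 - x^2/12 + 7*x/36 + C1*exp(-4*x) + C2*exp(-6*x).
Apply the initial conditions: u(0) = -7/216 + C1 + C2 = -5 and u'(0) = 7/36 - 6*C2 - 4*C1 = -1. Solving gives C1 = -31/2, C2 = 2275/216.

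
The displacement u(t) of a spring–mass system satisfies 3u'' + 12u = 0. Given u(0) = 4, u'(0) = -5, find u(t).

Divide through by 3: u'' + 4u = 0.
Characteristic equation r² + 4 = 0 has discriminant (0)² - 4·(4) = -16 < 0, so r = ± 2i.
Hence u_h = C1*cos(2*t) + C2*sin(2*t).
Apply the initial conditions: u(0) = C1 = 4 and u'(0) = 2*C2 = -5. Solving gives C1 = 4, C2 = -5/2.

u = 4*cos(2*t) - 5*sin(2*t)/2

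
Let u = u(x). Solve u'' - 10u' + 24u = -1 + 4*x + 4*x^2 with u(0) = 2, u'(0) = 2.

Characteristic equation r² - 10r + 24 = 0 factors as (r - 4)(r - 6) = 0, so r = 4, 6.
Hence u_h = C1*exp(4*x) + C2*exp(6*x).
For the particular solution try u_p = A0 + A1*x + A2*x^2. Substituting and matching coefficients of each power of x gives A0 = 31/432, A1 = 11/36, A2 = 1/6, so u_p = 31/432 + x^2/6 + 11*x/36.
General solution: u = 31/432 + x^2/6 + 11*x/36 + C1*exp(4*x) + C2*exp(6*x).
Apply the initial conditions: u(0) = 31/432 + C1 + C2 = 2 and u'(0) = 11/36 + 4*C1 + 6*C2 = 2. Solving gives C1 = 79/16, C2 = -325/108.

u = 31/432 - 325*exp(6*x)/108 + x**2/6 + 11*x/36 + 79*exp(4*x)/16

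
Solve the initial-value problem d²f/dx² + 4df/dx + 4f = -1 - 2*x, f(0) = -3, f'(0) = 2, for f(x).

Characteristic equation r² + 4r + 4 = 0 has discriminant (4)² - 4·(4) = 0, so r = -2 is a repeated root.
Hence f_h = (C1 + C2*x)*exp(-2*x).
For the particular solution try f_p = A0 + A1*x. Substituting and matching coefficients of each power of x gives A0 = 1/4, A1 = -1/2, so f_p = 1/4 - x/2.
General solution: f = 1/4 - x/2 + C1*exp(-2*x) + C2*x*exp(-2*x).
Apply the initial conditions: f(0) = 1/4 + C1 = -3 and f'(0) = -1/2 + C2 - 2*C1 = 2. Solving gives C1 = -13/4, C2 = -4.

f = 1/4 - 13*exp(-2*x)/4 - x/2 - 4*x*exp(-2*x)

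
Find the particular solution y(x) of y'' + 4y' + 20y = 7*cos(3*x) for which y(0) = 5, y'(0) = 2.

Characteristic equation r² + 4r + 20 = 0 has discriminant (4)² - 4·(20) = -64 < 0, so r = -2 ± 4i.
Hence y_h = C1*cos(4*x)*exp(-2*x) + C2*exp(-2*x)*sin(4*x).
Try y_p = A*cos(3*x) + B*sin(3*x). Substituting and equating the coefficients of cos(3x) and sin(3x) gives A = 77/265, B = 84/265, so y_p = 77*cos(3*x)/265 + 84*sin(3*x)/265.
General solution: y = 77*cos(3*x)/265 + 84*sin(3*x)/265 + C1*cos(4*x)*exp(-2*x) + C2*exp(-2*x)*sin(4*x).
Apply the initial conditions: y(0) = 77/265 + C1 = 5 and y'(0) = 252/265 - 2*C1 + 4*C2 = 2. Solving gives C1 = 1248/265, C2 = 1387/530.

y = 77*cos(3*x)/265 + 84*sin(3*x)/265 + 1248*cos(4*x)*exp(-2*x)/265 + 1387*exp(-2*x)*sin(4*x)/530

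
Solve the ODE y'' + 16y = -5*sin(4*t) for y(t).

y = C1*cos(4*t) + C2*sin(4*t) + 5*t*cos(4*t)/8

Characteristic equation r² + 16 = 0 has discriminant (0)² - 4·(16) = -64 < 0, so r = ± 4i.
Hence y_h = C1*cos(4*t) + C2*sin(4*t).
Since ±4i are characteristic roots, multiply the trial by t. Try y_p = t*(A*cos(4*t) + B*sin(4*t)). Substituting and equating the coefficients of cos(4t) and sin(4t) gives A = 5/8, B = 0, so y_p = 5*t*cos(4*t)/8.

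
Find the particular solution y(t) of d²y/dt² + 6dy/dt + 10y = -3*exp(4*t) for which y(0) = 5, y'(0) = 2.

y = -3*exp(4*t)/50 + 253*cos(t)*exp(-3*t)/50 + 871*exp(-3*t)*sin(t)/50

Characteristic equation r² + 6r + 10 = 0 has discriminant (6)² - 4·(10) = -4 < 0, so r = -3 ± i.
Hence y_h = C1*cos(t)*exp(-3*t) + C2*exp(-3*t)*sin(t).
Try y_p = A*exp(4*t). Substituting into the equation and dividing by exp(4*t) gives A = -3/50, so y_p = -3*exp(4*t)/50.
General solution: y = -3*exp(4*t)/50 + C1*cos(t)*exp(-3*t) + C2*exp(-3*t)*sin(t).
Apply the initial conditions: y(0) = -3/50 + C1 = 5 and y'(0) = -6/25 + C2 - 3*C1 = 2. Solving gives C1 = 253/50, C2 = 871/50.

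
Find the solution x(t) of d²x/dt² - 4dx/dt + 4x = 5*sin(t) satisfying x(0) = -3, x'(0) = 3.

x = -19*exp(2*t)/5 + 3*sin(t)/5 + 4*cos(t)/5 + 10*t*exp(2*t)

Characteristic equation r² - 4r + 4 = 0 has discriminant (-4)² - 4·(4) = 0, so r = 2 is a repeated root.
Hence x_h = (C1 + C2*t)*exp(2*t).
Try x_p = A*cos(t) + B*sin(t). Substituting and equating the coefficients of cos(t) and sin(t) gives A = 4/5, B = 3/5, so x_p = 3*sin(t)/5 + 4*cos(t)/5.
General solution: x = 3*sin(t)/5 + 4*cos(t)/5 + C1*exp(2*t) + C2*t*exp(2*t).
Apply the initial conditions: x(0) = 4/5 + C1 = -3 and x'(0) = 3/5 + C2 + 2*C1 = 3. Solving gives C1 = -19/5, C2 = 10.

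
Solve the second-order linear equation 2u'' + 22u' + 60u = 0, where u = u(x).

Divide through by 2: u'' + 11u' + 30u = 0.
Characteristic equation r² + 11r + 30 = 0 factors as (r + 5)(r + 6) = 0, so r = -5, -6.
Hence u_h = C1*exp(-5*x) + C2*exp(-6*x).

u = C1*exp(-5*x) + C2*exp(-6*x)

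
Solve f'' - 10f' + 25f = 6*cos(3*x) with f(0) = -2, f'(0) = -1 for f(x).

Characteristic equation r² - 10r + 25 = 0 has discriminant (-10)² - 4·(25) = 0, so r = 5 is a repeated root.
Hence f_h = (C1 + C2*x)*exp(5*x).
Try f_p = A*cos(3*x) + B*sin(3*x). Substituting and equating the coefficients of cos(3x) and sin(3x) gives A = 24/289, B = -45/289, so f_p = -45*sin(3*x)/289 + 24*cos(3*x)/289.
General solution: f = -45*sin(3*x)/289 + 24*cos(3*x)/289 + C1*exp(5*x) + C2*x*exp(5*x).
Apply the initial conditions: f(0) = 24/289 + C1 = -2 and f'(0) = -135/289 + C2 + 5*C1 = -1. Solving gives C1 = -602/289, C2 = 168/17.

f = -602*exp(5*x)/289 - 45*sin(3*x)/289 + 24*cos(3*x)/289 + 168*x*exp(5*x)/17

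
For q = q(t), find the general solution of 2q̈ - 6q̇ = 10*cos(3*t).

q = C2 - 5*cos(3*t)/18 - 5*sin(3*t)/18 + C1*exp(3*t)

Divide through by 2: q'' - 3q' = 5*cos(3*t).
Characteristic equation r² - 3r = 0 factors as (r - 3)r = 0, so r = 3, 0.
Hence q_h = C1*exp(3*t) + C2.
Try q_p = A*cos(3*t) + B*sin(3*t). Substituting and equating the coefficients of cos(3t) and sin(3t) gives A = -5/18, B = -5/18, so q_p = -5*cos(3*t)/18 - 5*sin(3*t)/18.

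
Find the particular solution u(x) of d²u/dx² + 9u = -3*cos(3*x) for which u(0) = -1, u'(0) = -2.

Characteristic equation r² + 9 = 0 has discriminant (0)² - 4·(9) = -36 < 0, so r = ± 3i.
Hence u_h = C1*cos(3*x) + C2*sin(3*x).
Since ±3i are characteristic roots, multiply the trial by x. Try u_p = x*(A*cos(3*x) + B*sin(3*x)). Substituting and equating the coefficients of cos(3x) and sin(3x) gives A = 0, B = -1/2, so u_p = -x*sin(3*x)/2.
General solution: u = C1*cos(3*x) + C2*sin(3*x) - x*sin(3*x)/2.
Apply the initial conditions: u(0) = C1 = -1 and u'(0) = 3*C2 = -2. Solving gives C1 = -1, C2 = -2/3.

u = -cos(3*x) - 2*sin(3*x)/3 - x*sin(3*x)/2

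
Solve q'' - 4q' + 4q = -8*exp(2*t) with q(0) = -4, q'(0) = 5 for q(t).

Characteristic equation r² - 4r + 4 = 0 has discriminant (-4)² - 4·(4) = 0, so r = 2 is a repeated root.
Hence q_h = (C1 + C2*t)*exp(2*t).
Since exp(2*t) solves the homogeneous equation (r = 2 is a root of multiplicity 2), multiply the trial by t^2. Try q_p = A*t^2*exp(2*t). Substituting into the equation and dividing by exp(2*t) gives A = -4, so q_p = -4*t^2*exp(2*t).
General solution: q = C1*exp(2*t) - 4*t^2*exp(2*t) + C2*t*exp(2*t).
Apply the initial conditions: q(0) = C1 = -4 and q'(0) = C2 + 2*C1 = 5. Solving gives C1 = -4, C2 = 13.

q = -4*exp(2*t) - 4*t**2*exp(2*t) + 13*t*exp(2*t)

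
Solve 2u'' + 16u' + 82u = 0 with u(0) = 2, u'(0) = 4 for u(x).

Divide through by 2: u'' + 8u' + 41u = 0.
Characteristic equation r² + 8r + 41 = 0 has discriminant (8)² - 4·(41) = -100 < 0, so r = -4 ± 5i.
Hence u_h = C1*cos(5*x)*exp(-4*x) + C2*exp(-4*x)*sin(5*x).
Apply the initial conditions: u(0) = C1 = 2 and u'(0) = -4*C1 + 5*C2 = 4. Solving gives C1 = 2, C2 = 12/5.

u = 2*cos(5*x)*exp(-4*x) + 12*exp(-4*x)*sin(5*x)/5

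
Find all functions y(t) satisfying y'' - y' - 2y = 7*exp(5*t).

Characteristic equation r² - r - 2 = 0 factors as (r + 1)(r - 2) = 0, so r = -1, 2.
Hence y_h = C1*exp(-t) + C2*exp(2*t).
Try y_p = A*exp(5*t). Substituting into the equation and dividing by exp(5*t) gives A = 7/18, so y_p = 7*exp(5*t)/18.

y = 7*exp(5*t)/18 + C1*exp(-t) + C2*exp(2*t)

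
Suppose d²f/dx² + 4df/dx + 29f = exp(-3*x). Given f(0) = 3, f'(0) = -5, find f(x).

Characteristic equation r² + 4r + 29 = 0 has discriminant (4)² - 4·(29) = -100 < 0, so r = -2 ± 5i.
Hence f_h = C1*cos(5*x)*exp(-2*x) + C2*exp(-2*x)*sin(5*x).
Try f_p = A*exp(-3*x). Substituting into the equation and dividing by exp(-3*x) gives A = 1/26, so f_p = exp(-3*x)/26.
General solution: f = exp(-3*x)/26 + C1*cos(5*x)*exp(-2*x) + C2*exp(-2*x)*sin(5*x).
Apply the initial conditions: f(0) = 1/26 + C1 = 3 and f'(0) = -3/26 - 2*C1 + 5*C2 = -5. Solving gives C1 = 77/26, C2 = 27/130.

f = exp(-3*x)/26 + 27*exp(-2*x)*sin(5*x)/130 + 77*cos(5*x)*exp(-2*x)/26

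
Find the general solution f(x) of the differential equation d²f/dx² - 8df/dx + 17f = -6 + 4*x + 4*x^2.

f = -814/4913 + 4*x**2/17 + 132*x/289 + C1*cos(x)*exp(4*x) + C2*exp(4*x)*sin(x)

Characteristic equation r² - 8r + 17 = 0 has discriminant (-8)² - 4·(17) = -4 < 0, so r = 4 ± i.
Hence f_h = C1*cos(x)*exp(4*x) + C2*exp(4*x)*sin(x).
For the particular solution try f_p = A0 + A1*x + A2*x^2. Substituting and matching coefficients of each power of x gives A0 = -814/4913, A1 = 132/289, A2 = 4/17, so f_p = -814/4913 + 4*x^2/17 + 132*x/289.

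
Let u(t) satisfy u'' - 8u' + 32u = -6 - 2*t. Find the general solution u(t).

Characteristic equation r² - 8r + 32 = 0 has discriminant (-8)² - 4·(32) = -64 < 0, so r = 4 ± 4i.
Hence u_h = C1*cos(4*t)*exp(4*t) + C2*exp(4*t)*sin(4*t).
For the particular solution try u_p = A0 + A1*t. Substituting and matching coefficients of each power of t gives A0 = -13/64, A1 = -1/16, so u_p = -13/64 - t/16.

u = -13/64 - t/16 + C1*cos(4*t)*exp(4*t) + C2*exp(4*t)*sin(4*t)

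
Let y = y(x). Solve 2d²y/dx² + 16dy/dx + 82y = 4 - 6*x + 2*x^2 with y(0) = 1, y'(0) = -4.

Divide through by 2: y'' + 8y' + 41y = 2 + x^2 - 3*x.
Characteristic equation r² + 8r + 41 = 0 has discriminant (8)² - 4·(41) = -100 < 0, so r = -4 ± 5i.
Hence y_h = C1*cos(5*x)*exp(-4*x) + C2*exp(-4*x)*sin(5*x).
For the particular solution try y_p = A0 + A1*x + A2*x^2. Substituting and matching coefficients of each power of x gives A0 = 4392/68921, A1 = -139/1681, A2 = 1/41, so y_p = 4392/68921 - 139*x/1681 + x^2/41.
General solution: y = 4392/68921 - 139*x/1681 + x^2/41 + C1*cos(5*x)*exp(-4*x) + C2*exp(-4*x)*sin(5*x).
Apply the initial conditions: y(0) = 4392/68921 + C1 = 1 and y'(0) = -139/1681 - 4*C1 + 5*C2 = -4. Solving gives C1 = 64529/68921, C2 = -11869/344605.

y = 4392/68921 - 139*x/1681 + x**2/41 - 11869*exp(-4*x)*sin(5*x)/344605 + 64529*cos(5*x)*exp(-4*x)/68921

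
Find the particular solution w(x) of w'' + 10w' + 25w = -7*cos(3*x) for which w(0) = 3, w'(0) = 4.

w = -105*sin(3*x)/578 - 28*cos(3*x)/289 + 895*exp(-5*x)/289 + 681*x*exp(-5*x)/34

Characteristic equation r² + 10r + 25 = 0 has discriminant (10)² - 4·(25) = 0, so r = -5 is a repeated root.
Hence w_h = (C1 + C2*x)*exp(-5*x).
Try w_p = A*cos(3*x) + B*sin(3*x). Substituting and equating the coefficients of cos(3x) and sin(3x) gives A = -28/289, B = -105/578, so w_p = -105*sin(3*x)/578 - 28*cos(3*x)/289.
General solution: w = -105*sin(3*x)/578 - 28*cos(3*x)/289 + C1*exp(-5*x) + C2*x*exp(-5*x).
Apply the initial conditions: w(0) = -28/289 + C1 = 3 and w'(0) = -315/578 + C2 - 5*C1 = 4. Solving gives C1 = 895/289, C2 = 681/34.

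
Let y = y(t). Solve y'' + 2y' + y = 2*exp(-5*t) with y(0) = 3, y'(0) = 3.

Characteristic equation r² + 2r + 1 = 0 has discriminant (2)² - 4·(1) = 0, so r = -1 is a repeated root.
Hence y_h = (C1 + C2*t)*exp(-t).
Try y_p = A*exp(-5*t). Substituting into the equation and dividing by exp(-5*t) gives A = 1/8, so y_p = exp(-5*t)/8.
General solution: y = exp(-5*t)/8 + C1*exp(-t) + C2*t*exp(-t).
Apply the initial conditions: y(0) = 1/8 + C1 = 3 and y'(0) = -5/8 + C2 - C1 = 3. Solving gives C1 = 23/8, C2 = 13/2.

y = exp(-5*t)/8 + 23*exp(-t)/8 + 13*t*exp(-t)/2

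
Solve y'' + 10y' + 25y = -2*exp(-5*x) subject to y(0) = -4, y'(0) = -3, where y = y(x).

y = -4*exp(-5*x) - x**2*exp(-5*x) - 23*x*exp(-5*x)

Characteristic equation r² + 10r + 25 = 0 has discriminant (10)² - 4·(25) = 0, so r = -5 is a repeated root.
Hence y_h = (C1 + C2*x)*exp(-5*x).
Since exp(-5*x) solves the homogeneous equation (r = -5 is a root of multiplicity 2), multiply the trial by x^2. Try y_p = A*x^2*exp(-5*x). Substituting into the equation and dividing by exp(-5*x) gives A = -1, so y_p = -x^2*exp(-5*x).
General solution: y = C1*exp(-5*x) - x^2*exp(-5*x) + C2*x*exp(-5*x).
Apply the initial conditions: y(0) = C1 = -4 and y'(0) = C2 - 5*C1 = -3. Solving gives C1 = -4, C2 = -23.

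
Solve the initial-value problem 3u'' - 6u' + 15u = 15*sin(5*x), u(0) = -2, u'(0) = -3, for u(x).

u = -sin(5*x)/5 + cos(5*x)/10 - 21*cos(2*x)*exp(x)/10 + exp(x)*sin(2*x)/20

Divide through by 3: u'' - 2u' + 5u = 5*sin(5*x).
Characteristic equation r² - 2r + 5 = 0 has discriminant (-2)² - 4·(5) = -16 < 0, so r = 1 ± 2i.
Hence u_h = C1*cos(2*x)*exp(x) + C2*exp(x)*sin(2*x).
Try u_p = A*cos(5*x) + B*sin(5*x). Substituting and equating the coefficients of cos(5x) and sin(5x) gives A = 1/10, B = -1/5, so u_p = -sin(5*x)/5 + cos(5*x)/10.
General solution: u = -sin(5*x)/5 + cos(5*x)/10 + C1*cos(2*x)*exp(x) + C2*exp(x)*sin(2*x).
Apply the initial conditions: u(0) = 1/10 + C1 = -2 and u'(0) = -1 + C1 + 2*C2 = -3. Solving gives C1 = -21/10, C2 = 1/20.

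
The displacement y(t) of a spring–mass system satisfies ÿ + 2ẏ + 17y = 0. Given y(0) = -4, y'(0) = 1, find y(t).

y = -4*cos(4*t)*exp(-t) - 3*exp(-t)*sin(4*t)/4

Characteristic equation r² + 2r + 17 = 0 has discriminant (2)² - 4·(17) = -64 < 0, so r = -1 ± 4i.
Hence y_h = C1*cos(4*t)*exp(-t) + C2*exp(-t)*sin(4*t).
Apply the initial conditions: y(0) = C1 = -4 and y'(0) = -C1 + 4*C2 = 1. Solving gives C1 = -4, C2 = -3/4.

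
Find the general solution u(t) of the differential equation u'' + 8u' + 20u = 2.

u = 1/10 + C1*cos(2*t)*exp(-4*t) + C2*exp(-4*t)*sin(2*t)

Characteristic equation r² + 8r + 20 = 0 has discriminant (8)² - 4·(20) = -16 < 0, so r = -4 ± 2i.
Hence u_h = C1*cos(2*t)*exp(-4*t) + C2*exp(-4*t)*sin(2*t).
For the particular solution try u_p = A0. Substituting and matching coefficients of each power of t gives A0 = 1/10, so u_p = 1/10.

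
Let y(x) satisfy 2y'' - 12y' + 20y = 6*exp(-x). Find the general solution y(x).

Divide through by 2: y'' - 6y' + 10y = 3*exp(-x).
Characteristic equation r² - 6r + 10 = 0 has discriminant (-6)² - 4·(10) = -4 < 0, so r = 3 ± i.
Hence y_h = C1*cos(x)*exp(3*x) + C2*exp(3*x)*sin(x).
Try y_p = A*exp(-x). Substituting into the equation and dividing by exp(-x) gives A = 3/17, so y_p = 3*exp(-x)/17.

y = 3*exp(-x)/17 + C1*cos(x)*exp(3*x) + C2*exp(3*x)*sin(x)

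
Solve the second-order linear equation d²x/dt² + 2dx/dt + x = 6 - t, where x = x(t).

Characteristic equation r² + 2r + 1 = 0 has discriminant (2)² - 4·(1) = 0, so r = -1 is a repeated root.
Hence x_h = (C1 + C2*t)*exp(-t).
For the particular solution try x_p = A0 + A1*t. Substituting and matching coefficients of each power of t gives A0 = 8, A1 = -1, so x_p = 8 - t.

x = 8 - t + C1*exp(-t) + C2*t*exp(-t)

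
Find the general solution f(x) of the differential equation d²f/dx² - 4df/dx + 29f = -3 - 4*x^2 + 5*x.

f = -1839/24389 - 4*x**2/29 + 113*x/841 + C1*cos(5*x)*exp(2*x) + C2*exp(2*x)*sin(5*x)

Characteristic equation r² - 4r + 29 = 0 has discriminant (-4)² - 4·(29) = -100 < 0, so r = 2 ± 5i.
Hence f_h = C1*cos(5*x)*exp(2*x) + C2*exp(2*x)*sin(5*x).
For the particular solution try f_p = A0 + A1*x + A2*x^2. Substituting and matching coefficients of each power of x gives A0 = -1839/24389, A1 = 113/841, A2 = -4/29, so f_p = -1839/24389 - 4*x^2/29 + 113*x/841.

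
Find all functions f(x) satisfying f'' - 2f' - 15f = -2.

f = 2/15 + C1*exp(5*x) + C2*exp(-3*x)

Characteristic equation r² - 2r - 15 = 0 factors as (r - 5)(r + 3) = 0, so r = 5, -3.
Hence f_h = C1*exp(5*x) + C2*exp(-3*x).
For the particular solution try f_p = A0. Substituting and matching coefficients of each power of x gives A0 = 2/15, so f_p = 2/15.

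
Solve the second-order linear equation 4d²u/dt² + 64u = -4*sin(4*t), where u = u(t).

u = C1*cos(4*t) + C2*sin(4*t) + t*cos(4*t)/8

Divide through by 4: u'' + 16u = -sin(4*t).
Characteristic equation r² + 16 = 0 has discriminant (0)² - 4·(16) = -64 < 0, so r = ± 4i.
Hence u_h = C1*cos(4*t) + C2*sin(4*t).
Since ±4i are characteristic roots, multiply the trial by t. Try u_p = t*(A*cos(4*t) + B*sin(4*t)). Substituting and equating the coefficients of cos(4t) and sin(4t) gives A = 1/8, B = 0, so u_p = t*cos(4*t)/8.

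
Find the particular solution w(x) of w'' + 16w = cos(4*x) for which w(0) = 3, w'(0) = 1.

w = 3*cos(4*x) + sin(4*x)/4 + x*sin(4*x)/8

Characteristic equation r² + 16 = 0 has discriminant (0)² - 4·(16) = -64 < 0, so r = ± 4i.
Hence w_h = C1*cos(4*x) + C2*sin(4*x).
Since ±4i are characteristic roots, multiply the trial by x. Try w_p = x*(A*cos(4*x) + B*sin(4*x)). Substituting and equating the coefficients of cos(4x) and sin(4x) gives A = 0, B = 1/8, so w_p = x*sin(4*x)/8.
General solution: w = C1*cos(4*x) + C2*sin(4*x) + x*sin(4*x)/8.
Apply the initial conditions: w(0) = C1 = 3 and w'(0) = 4*C2 = 1. Solving gives C1 = 3, C2 = 1/4.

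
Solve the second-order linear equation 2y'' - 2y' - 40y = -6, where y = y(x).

Divide through by 2: y'' - y' - 20y = -3.
Characteristic equation r² - r - 20 = 0 factors as (r - 5)(r + 4) = 0, so r = 5, -4.
Hence y_h = C1*exp(5*x) + C2*exp(-4*x).
For the particular solution try y_p = A0. Substituting and matching coefficients of each power of x gives A0 = 3/20, so y_p = 3/20.

y = 3/20 + C1*exp(5*x) + C2*exp(-4*x)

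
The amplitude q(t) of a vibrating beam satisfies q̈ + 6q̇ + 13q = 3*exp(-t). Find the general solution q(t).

q = 3*exp(-t)/8 + C1*cos(2*t)*exp(-3*t) + C2*exp(-3*t)*sin(2*t)

Characteristic equation r² + 6r + 13 = 0 has discriminant (6)² - 4·(13) = -16 < 0, so r = -3 ± 2i.
Hence q_h = C1*cos(2*t)*exp(-3*t) + C2*exp(-3*t)*sin(2*t).
Try q_p = A*exp(-t). Substituting into the equation and dividing by exp(-t) gives A = 3/8, so q_p = 3*exp(-t)/8.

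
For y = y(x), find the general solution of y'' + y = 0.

Characteristic equation r² + 1 = 0 has discriminant (0)² - 4·(1) = -4 < 0, so r = ± i.
Hence y_h = C1*cos(x) + C2*sin(x).

y = C1*cos(x) + C2*sin(x)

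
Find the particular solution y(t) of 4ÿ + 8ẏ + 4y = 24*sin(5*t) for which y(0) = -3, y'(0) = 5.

Divide through by 4: y'' + 2y' + y = 6*sin(5*t).
Characteristic equation r² + 2r + 1 = 0 has discriminant (2)² - 4·(1) = 0, so r = -1 is a repeated root.
Hence y_h = (C1 + C2*t)*exp(-t).
Try y_p = A*cos(5*t) + B*sin(5*t). Substituting and equating the coefficients of cos(5t) and sin(5t) gives A = -15/169, B = -36/169, so y_p = -36*sin(5*t)/169 - 15*cos(5*t)/169.
General solution: y = -36*sin(5*t)/169 - 15*cos(5*t)/169 + C1*exp(-t) + C2*t*exp(-t).
Apply the initial conditions: y(0) = -15/169 + C1 = -3 and y'(0) = -180/169 + C2 - C1 = 5. Solving gives C1 = -492/169, C2 = 41/13.

y = -492*exp(-t)/169 - 36*sin(5*t)/169 - 15*cos(5*t)/169 + 41*t*exp(-t)/13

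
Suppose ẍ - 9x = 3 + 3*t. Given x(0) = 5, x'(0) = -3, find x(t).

x = -1/3 - t/3 + 20*exp(3*t)/9 + 28*exp(-3*t)/9

Characteristic equation r² - 9 = 0 factors as (r - 3)(r + 3) = 0, so r = 3, -3.
Hence x_h = C1*exp(3*t) + C2*exp(-3*t).
For the particular solution try x_p = A0 + A1*t. Substituting and matching coefficients of each power of t gives A0 = -1/3, A1 = -1/3, so x_p = -1/3 - t/3.
General solution: x = -1/3 - t/3 + C1*exp(3*t) + C2*exp(-3*t).
Apply the initial conditions: x(0) = -1/3 + C1 + C2 = 5 and x'(0) = -1/3 - 3*C2 + 3*C1 = -3. Solving gives C1 = 20/9, C2 = 28/9.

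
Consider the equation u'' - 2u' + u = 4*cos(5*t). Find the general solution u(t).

u = -24*cos(5*t)/169 - 10*sin(5*t)/169 + C1*exp(t) + C2*t*exp(t)

Characteristic equation r² - 2r + 1 = 0 has discriminant (-2)² - 4·(1) = 0, so r = 1 is a repeated root.
Hence u_h = (C1 + C2*t)*exp(t).
Try u_p = A*cos(5*t) + B*sin(5*t). Substituting and equating the coefficients of cos(5t) and sin(5t) gives A = -24/169, B = -10/169, so u_p = -24*cos(5*t)/169 - 10*sin(5*t)/169.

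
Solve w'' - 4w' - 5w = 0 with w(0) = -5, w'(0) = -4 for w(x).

Characteristic equation r² - 4r - 5 = 0 factors as (r + 1)(r - 5) = 0, so r = -1, 5.
Hence w_h = C1*exp(-x) + C2*exp(5*x).
Apply the initial conditions: w(0) = C1 + C2 = -5 and w'(0) = -C1 + 5*C2 = -4. Solving gives C1 = -7/2, C2 = -3/2.

w = -7*exp(-x)/2 - 3*exp(5*x)/2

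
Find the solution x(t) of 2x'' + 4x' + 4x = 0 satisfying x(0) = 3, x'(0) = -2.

Divide through by 2: x'' + 2x' + 2x = 0.
Characteristic equation r² + 2r + 2 = 0 has discriminant (2)² - 4·(2) = -4 < 0, so r = -1 ± i.
Hence x_h = C1*cos(t)*exp(-t) + C2*exp(-t)*sin(t).
Apply the initial conditions: x(0) = C1 = 3 and x'(0) = C2 - C1 = -2. Solving gives C1 = 3, C2 = 1.

x = exp(-t)*sin(t) + 3*cos(t)*exp(-t)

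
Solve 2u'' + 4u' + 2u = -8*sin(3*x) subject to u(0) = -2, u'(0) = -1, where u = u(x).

Divide through by 2: u'' + 2u' + u = -4*sin(3*x).
Characteristic equation r² + 2r + 1 = 0 has discriminant (2)² - 4·(1) = 0, so r = -1 is a repeated root.
Hence u_h = (C1 + C2*x)*exp(-x).
Try u_p = A*cos(3*x) + B*sin(3*x). Substituting and equating the coefficients of cos(3x) and sin(3x) gives A = 6/25, B = 8/25, so u_p = 6*cos(3*x)/25 + 8*sin(3*x)/25.
General solution: u = 6*cos(3*x)/25 + 8*sin(3*x)/25 + C1*exp(-x) + C2*x*exp(-x).
Apply the initial conditions: u(0) = 6/25 + C1 = -2 and u'(0) = 24/25 + C2 - C1 = -1. Solving gives C1 = -56/25, C2 = -21/5.

u = -56*exp(-x)/25 + 6*cos(3*x)/25 + 8*sin(3*x)/25 - 21*x*exp(-x)/5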